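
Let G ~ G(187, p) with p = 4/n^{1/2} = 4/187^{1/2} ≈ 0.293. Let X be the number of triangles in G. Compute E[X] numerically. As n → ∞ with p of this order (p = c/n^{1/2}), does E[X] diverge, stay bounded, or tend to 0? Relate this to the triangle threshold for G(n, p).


Number of potential triangles: C(187, 3) = 1072445.
Each occurs with probability p³ ≈ (0.293)³ ≈ 2.50275e-02.
By linearity: E[X] = C(187, 3)·p³ ≈ 1072445 · 2.50275e-02 ≈ 26840.623.
Since α = 1/2 < 1, p = c/n^{1/2} ≫ 1/n is above the triangle threshold p ~ 1/n. Asymptotically E[X] ~ (c³/6)·n^{3(1−α)} = (4³/6)·n^{1.5} → ∞; triangles are abundant w.h.p.

E[X] ≈ 26840.623; in regime p = Θ(1/n^{1/2}) E[X] diverges (above the triangle threshold p ~ 1/n).


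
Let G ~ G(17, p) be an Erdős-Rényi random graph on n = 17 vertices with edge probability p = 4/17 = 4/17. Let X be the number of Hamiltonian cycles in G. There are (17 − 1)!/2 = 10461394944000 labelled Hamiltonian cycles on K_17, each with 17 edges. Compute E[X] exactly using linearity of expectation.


K_17 has (17 − 1)!/2 = 10461394944000 labelled Hamiltonian cycles.
For each such Hamiltonian cycle H, let X_H = 1 if all 17 edges of H are present in G. Then P[X_H = 1] = p^{17} = (4/17)^{17} = 17179869184/827240261886336764177.
By linearity: E[X] = Σ_H E[X_H] = 10461394944000 · p^{17} = 10461394944000 · 17179869184/827240261886336764177 = 179725396620079005696000/827240261886336764177.
Numerically: E[X] ≈ 217.26.

E[X] = 10461394944000 · (4/17)^{17} = 179725396620079005696000/827240261886336764177 ≈ 217.26.


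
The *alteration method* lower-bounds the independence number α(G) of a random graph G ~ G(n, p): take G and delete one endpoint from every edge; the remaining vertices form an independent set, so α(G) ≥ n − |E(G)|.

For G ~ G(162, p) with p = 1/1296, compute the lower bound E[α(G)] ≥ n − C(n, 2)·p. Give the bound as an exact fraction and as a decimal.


E[|E(G)|] = C(162, 2)·p = 13041 · (1/1296) = 161/16.
E[α(G)] ≥ n − E[|E(G)|] = 162 − 161/16 = 2431/16.
Numerically: ≈ 151.93750.
(This is only a lower bound; the true E[α(G)] may be larger.)

E[α(G)] ≥ 2431/16 ≈ 151.93750.


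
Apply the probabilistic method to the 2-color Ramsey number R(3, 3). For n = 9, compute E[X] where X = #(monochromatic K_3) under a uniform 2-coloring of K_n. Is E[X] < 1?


E[X] = C(9, 3) · 2^{1 − 3} = 84 · 2^{−2} = 84/4.
As a reduced fraction: E[X] = 21 ≈ 21.00000.
Is E[X] < 1? NO.
Since E[X] ≥ 1, the first-moment bound is inconclusive at n = 9; it does NOT by itself certify R(3, 3) > 9.

E[X] = 21 ≈ 21.00000; E[X] ≥ 1; first-moment method inconclusive here.


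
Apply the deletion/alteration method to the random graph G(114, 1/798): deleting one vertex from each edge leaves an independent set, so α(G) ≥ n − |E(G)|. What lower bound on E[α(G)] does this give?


E[|E(G)|] = C(114, 2)·p = 6441 · (1/798) = 113/14.
E[α(G)] ≥ n − E[|E(G)|] = 114 − 113/14 = 1483/14.
Numerically: ≈ 105.92857.
(This is only a lower bound; the true E[α(G)] may be larger.)

E[α(G)] ≥ 1483/14 ≈ 105.92857.


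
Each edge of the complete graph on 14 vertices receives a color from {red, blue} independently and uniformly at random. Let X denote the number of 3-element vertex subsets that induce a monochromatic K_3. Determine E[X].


Let X = Σ_S X_S over the C(14, 3) = 364 subsets S of size 3, where X_S = 1 if the K_3 on S is monochromatic.
For a fixed S, the K_3 on S has C(3, 2) = 3 edges. P[all 3 edges red] = (1/2)^3, and likewise for blue, so P[monochromatic] = 2·(1/2)^3 = 2^{1 − 3} = 1/4.
Summing: E[X] = C(14, 3) · 2^{1 − 3} = 364 · 1/4 = 91.
Numerically: E[X] ≈ 91.000.

E[X] = C(14,3)·2^(1−C(3,2)) = 91 ≈ 91.000.


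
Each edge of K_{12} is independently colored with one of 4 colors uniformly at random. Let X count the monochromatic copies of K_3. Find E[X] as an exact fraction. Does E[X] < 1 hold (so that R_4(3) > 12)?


E[X] = C(12, 3) · 4^{1 − 3} = 220 · 4^{−2} = 220/16.
As a reduced fraction: E[X] = 55/4 ≈ 13.750.
Is E[X] < 1? NO.
Since E[X] ≥ 1, the first-moment bound is inconclusive at n = 12; it does NOT by itself certify R_4(3) > 12.

E[X] = 55/4 ≈ 13.750; E[X] ≥ 1; first-moment method inconclusive here.


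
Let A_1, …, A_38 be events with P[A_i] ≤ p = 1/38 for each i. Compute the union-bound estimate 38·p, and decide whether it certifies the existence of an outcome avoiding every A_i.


Union bound: P[∪_{i=1}^{38} A_i] ≤ Σ_i P[A_i] ≤ 38·p = 38·(1/38) = 1.
Numerically: 1 ≈ 1.000000.
Is 1 < 1? NO.
Since the bound 1 is ≥ 1, the union bound is uninformative here; it does NOT by itself certify existence.

38·p = 1 ≈ 1.000000; existence NOT certified by the union bound.


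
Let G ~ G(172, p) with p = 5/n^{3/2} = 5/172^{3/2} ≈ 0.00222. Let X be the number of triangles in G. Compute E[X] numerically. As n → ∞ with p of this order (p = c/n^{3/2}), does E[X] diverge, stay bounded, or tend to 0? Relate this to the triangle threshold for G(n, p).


Number of potential triangles: C(172, 3) = 833340.
Each occurs with probability p³ ≈ (0.00222)³ ≈ 1.08901e-08.
By linearity: E[X] = C(172, 3)·p³ ≈ 833340 · 1.08901e-08 ≈ 0.009.
Since α = 3/2 > 1, p = c/n^{3/2} = o(1/n) is below the triangle threshold p ~ 1/n. Asymptotically E[X] ~ (c³/6)·n^{3(1−α)} = (5³/6)·n^{-1.5} → 0, so by Markov's inequality G has no triangles w.h.p.

E[X] ≈ 0.009; in regime p = Θ(1/n^{3/2}) E[X] tends to 0 (below the triangle threshold p ~ 1/n).


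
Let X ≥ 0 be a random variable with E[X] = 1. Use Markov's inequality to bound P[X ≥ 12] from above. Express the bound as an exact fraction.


μ = E[X] = 1, a = 12.
Markov: P[X ≥ 12] ≤ μ/a = (1)/12 = 1/12.
Numerically: ≈ 0.08333.
(Since a = 12 > μ = 1.00000, the bound 1/12 is < 1 and informative.)

P[X ≥ 12] ≤ 1/12 ≈ 0.08333.


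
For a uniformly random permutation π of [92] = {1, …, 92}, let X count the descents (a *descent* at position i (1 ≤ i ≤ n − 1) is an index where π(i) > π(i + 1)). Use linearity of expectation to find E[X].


Write X = Σ X_I over i = 1, …, 91, with X_I the indicator of one descent.
There are 91 indicators.
For each fixed i, the pair (π(i), π(i+1)) is a uniformly random ordered pair of distinct values from {1, …, 92}; by symmetry P[π(i) > π(i+1)] = 1/2.
By linearity: E[X] = 91 · (1/2) = (92 − 1) · (1/2) = 91/2 ≈ 45.5000.

E[X] = 91/2 = 45.5000.


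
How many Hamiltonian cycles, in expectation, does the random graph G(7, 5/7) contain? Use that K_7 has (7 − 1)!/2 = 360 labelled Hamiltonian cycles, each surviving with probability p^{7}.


K_7 has (7 − 1)!/2 = 360 labelled Hamiltonian cycles.
For each such Hamiltonian cycle H, let X_H = 1 if all 7 edges of H are present in G. Then P[X_H = 1] = p^{7} = (5/7)^{7} = 78125/823543.
Summing the indicators: E[X] = Σ_H E[X_H] = 360 · p^{7} = 360 · 78125/823543 = 28125000/823543.
Numerically: E[X] ≈ 34.1512.

E[X] = 360 · (5/7)^{7} = 28125000/823543 ≈ 34.1512.


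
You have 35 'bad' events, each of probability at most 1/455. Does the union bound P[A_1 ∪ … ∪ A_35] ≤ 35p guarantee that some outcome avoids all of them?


Union bound: P[∪_{i=1}^{35} A_i] ≤ Σ_i P[A_i] ≤ 35·p = 35·(1/455) = 1/13.
Numerically: 1/13 ≈ 0.0769231.
Is 1/13 < 1? YES.
Since P[∪ A_i] ≤ 1/13 < 1, the complement has P[∩ A_i^c] ≥ 1 − 1/13 = 12/13 > 0, so some outcome avoids every A_i.

35·p = 1/13 ≈ 0.0769231; existence CERTIFIED by the union bound.


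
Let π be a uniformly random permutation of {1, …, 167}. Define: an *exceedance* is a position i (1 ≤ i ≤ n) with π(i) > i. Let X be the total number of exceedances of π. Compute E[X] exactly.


Write X = Σ_{i=1}^{167} X_i, where X_i = 1_{π(i) > i}.
For each fixed i, π(i) is uniform over {1, …, 167} (marginal of a uniform permutation), so P[π(i) > i] = (n − i)/n. Summing: Σ_{i=1}^{167} (n − i)/n = (0 + 1 + … + 166)/167 = 167(167 − 1)/(2·167) = (167 − 1)/2.
Hence E[X] = Σ_{i=1}^{167} (167 − i)/167 = 83 ≈ 83.0000.

E[X] = 83 = 83.0000.


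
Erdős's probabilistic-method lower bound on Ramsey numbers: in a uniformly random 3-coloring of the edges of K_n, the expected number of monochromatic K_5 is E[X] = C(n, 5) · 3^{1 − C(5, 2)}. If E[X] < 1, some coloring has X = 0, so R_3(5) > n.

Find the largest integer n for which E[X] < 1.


We need C(n, 5) · 3^{1 − 10} < 1, i.e. C(n, 5) < 3^{10 − 1} = 19683.
Check values of n near the boundary:
  n = 15: C(15, 5) = 3003; 3003 < 19683? YES
  n = 16: C(16, 5) = 4368; 4368 < 19683? YES
  n = 17: C(17, 5) = 6188; 6188 < 19683? YES
  n = 18: C(18, 5) = 8568; 8568 < 19683? YES
  n = 19: C(19, 5) = 11628; 11628 < 19683? YES
  n = 20: C(20, 5) = 15504; 15504 < 19683? YES
  n = 21: C(21, 5) = 20349; 20349 < 19683? NO
  n = 22: C(22, 5) = 26334; 26334 < 19683? NO
  n = 23: C(23, 5) = 33649; 33649 < 19683? NO
The largest n with C(n, 5) < 19683 is n = 20 (where E[X] = 5168/6561 ≈ 0.787685). Hence R_3(5) > 20, i.e. R_3(5) ≥ 21.

Largest n = 20; hence R_3(5) > 20.


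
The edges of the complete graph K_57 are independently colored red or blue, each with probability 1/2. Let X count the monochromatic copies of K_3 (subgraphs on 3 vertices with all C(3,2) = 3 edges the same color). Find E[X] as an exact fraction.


Let X = Σ_S X_S over the C(57, 3) = 29260 subsets S of size 3, where X_S = 1 if the K_3 on S is monochromatic.
For a fixed S, the K_3 on S has C(3, 2) = 3 edges. P[all 3 edges red] = (1/2)^3, and likewise for blue, so P[monochromatic] = 2·(1/2)^3 = 2^{1 − 3} = 1/4.
By linearity of expectation: E[X] = C(57, 3) · 2^{1 − 3} = 29260 · 1/4 = 7315.
Numerically: E[X] ≈ 7315.000.

E[X] = C(57,3)·2^(1−C(3,2)) = 7315 ≈ 7315.000.


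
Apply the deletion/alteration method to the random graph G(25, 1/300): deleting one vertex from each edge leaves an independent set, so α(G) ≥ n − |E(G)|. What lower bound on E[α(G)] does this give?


E[|E(G)|] = C(25, 2)·p = 300 · (1/300) = 1.
E[α(G)] ≥ n − E[|E(G)|] = 25 − 1 = 24.
Numerically: ≈ 24.0000.
(This is only a lower bound; the true E[α(G)] may be larger.)

E[α(G)] ≥ 24 ≈ 24.0000.


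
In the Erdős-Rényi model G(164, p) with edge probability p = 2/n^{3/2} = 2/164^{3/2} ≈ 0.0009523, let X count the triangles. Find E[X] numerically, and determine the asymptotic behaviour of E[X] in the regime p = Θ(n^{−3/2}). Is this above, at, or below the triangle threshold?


Number of potential triangles: C(164, 3) = 721764.
Each occurs with probability p³ ≈ (0.0009523)³ ≈ 8.635603e-10.
By linearity: E[X] = C(164, 3)·p³ ≈ 721764 · 8.635603e-10 ≈ 0.0006.
Since α = 3/2 > 1, p = c/n^{3/2} = o(1/n) is below the triangle threshold p ~ 1/n. Asymptotically E[X] ~ (c³/6)·n^{3(1−α)} = (2³/6)·n^{-1.5} → 0, so by Markov's inequality G has no triangles w.h.p.

E[X] ≈ 0.0006; in regime p = Θ(1/n^{3/2}) E[X] tends to 0 (below the triangle threshold p ~ 1/n).


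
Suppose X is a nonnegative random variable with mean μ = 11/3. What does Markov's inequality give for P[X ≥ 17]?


μ = E[X] = 11/3, a = 17.
Markov: P[X ≥ 17] ≤ μ/a = (11/3)/17 = 11/51.
Numerically: ≈ 0.2157.
(Since a = 17 > μ = 3.6667, the bound 11/51 is < 1 and informative.)

P[X ≥ 17] ≤ 11/51 ≈ 0.2157.


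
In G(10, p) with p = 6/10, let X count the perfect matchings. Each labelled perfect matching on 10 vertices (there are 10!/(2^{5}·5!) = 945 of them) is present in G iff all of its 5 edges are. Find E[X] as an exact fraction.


K_10 has 10!/(2^{5}·5!) = 945 labelled perfect matchings.
For each such perfect matching H, let X_H = 1 if all 5 edges of H are present in G. Then P[X_H = 1] = p^{5} = (3/5)^{5} = 243/3125.
Summing the indicators: E[X] = Σ_H E[X_H] = 945 · p^{5} = 945 · 243/3125 = 45927/625.
Numerically: E[X] ≈ 73.48.

E[X] = 945 · (3/5)^{5} = 45927/625 ≈ 73.48.


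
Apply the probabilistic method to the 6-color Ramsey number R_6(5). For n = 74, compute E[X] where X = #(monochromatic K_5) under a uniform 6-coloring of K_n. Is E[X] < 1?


E[X] = C(74, 5) · 6^{1 − 10} = 16108764 · 6^{−9} = 16108764/10077696.
As a reduced fraction: E[X] = 1342397/839808 ≈ 1.598457.
Is E[X] < 1? NO.
Since E[X] ≥ 1, the first-moment bound is inconclusive at n = 74; it does NOT by itself certify R_6(5) > 74.

E[X] = 1342397/839808 ≈ 1.598457; E[X] ≥ 1; first-moment method inconclusive here.


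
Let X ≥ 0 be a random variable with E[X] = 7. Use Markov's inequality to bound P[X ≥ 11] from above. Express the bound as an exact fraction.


μ = E[X] = 7, a = 11.
Markov: P[X ≥ 11] ≤ μ/a = (7)/11 = 7/11.
Numerically: ≈ 0.636.
(Since a = 11 > μ = 7.000, the bound 7/11 is < 1 and informative.)

P[X ≥ 11] ≤ 7/11 ≈ 0.636.


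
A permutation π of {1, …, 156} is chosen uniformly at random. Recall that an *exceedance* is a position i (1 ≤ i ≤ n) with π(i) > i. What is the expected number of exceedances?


Write X = Σ_{i=1}^{156} X_i, where X_i = 1_{π(i) > i}.
For each fixed i, π(i) is uniform over {1, …, 156} (marginal of a uniform permutation), so P[π(i) > i] = (n − i)/n. Summing: Σ_{i=1}^{156} (n − i)/n = (0 + 1 + … + 155)/156 = 156(156 − 1)/(2·156) = (156 − 1)/2.
Hence E[X] = Σ_{i=1}^{156} (156 − i)/156 = 155/2 ≈ 77.500000.

E[X] = 155/2 = 77.500000.


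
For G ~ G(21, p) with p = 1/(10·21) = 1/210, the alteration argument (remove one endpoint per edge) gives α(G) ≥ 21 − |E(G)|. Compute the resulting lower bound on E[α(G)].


E[|E(G)|] = C(21, 2)·p = 210 · (1/210) = 1.
E[α(G)] ≥ n − E[|E(G)|] = 21 − 1 = 20.
Numerically: ≈ 20.000000.
(This is only a lower bound; the true E[α(G)] may be larger.)

E[α(G)] ≥ 20 ≈ 20.000000.


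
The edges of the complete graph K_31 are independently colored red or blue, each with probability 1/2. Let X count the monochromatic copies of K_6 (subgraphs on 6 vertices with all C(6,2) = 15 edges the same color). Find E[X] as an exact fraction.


Let X = Σ_S X_S over the C(31, 6) = 736281 subsets S of size 6, where X_S = 1 if the K_6 on S is monochromatic.
For a fixed S, the K_6 on S has C(6, 2) = 15 edges. P[all 15 edges red] = (1/2)^15, and likewise for blue, so P[monochromatic] = 2·(1/2)^15 = 2^{1 − 15} = 1/16384.
By linearity of expectation: E[X] = C(31, 6) · 2^{1 − 15} = 736281 · 1/16384 = 736281/16384.
Numerically: E[X] ≈ 44.93903.

E[X] = C(31,6)·2^(1−C(6,2)) = 736281/16384 ≈ 44.93903.


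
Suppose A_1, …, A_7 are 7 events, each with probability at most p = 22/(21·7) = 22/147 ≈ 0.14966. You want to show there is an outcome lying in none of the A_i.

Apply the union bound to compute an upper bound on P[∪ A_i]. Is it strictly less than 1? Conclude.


Union bound: P[∪_{i=1}^{7} A_i] ≤ Σ_i P[A_i] ≤ 7·p = 7·(22/147) = 22/21.
Numerically: 22/21 ≈ 1.04762.
Is 22/21 < 1? NO.
Since the bound 22/21 is ≥ 1, the union bound is uninformative here; it does NOT by itself certify existence.

7·p = 22/21 ≈ 1.04762; existence NOT certified by the union bound.


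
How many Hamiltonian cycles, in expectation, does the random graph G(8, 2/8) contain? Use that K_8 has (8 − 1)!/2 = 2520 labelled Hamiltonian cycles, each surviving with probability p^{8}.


K_8 has (8 − 1)!/2 = 2520 labelled Hamiltonian cycles.
For each such Hamiltonian cycle H, let X_H = 1 if all 8 edges of H are present in G. Then P[X_H = 1] = p^{8} = (1/4)^{8} = 1/65536.
By linearity of expectation: E[X] = Σ_H E[X_H] = 2520 · p^{8} = 2520 · 1/65536 = 315/8192.
Numerically: E[X] ≈ 0.03845.

E[X] = 2520 · (1/4)^{8} = 315/8192 ≈ 0.03845.


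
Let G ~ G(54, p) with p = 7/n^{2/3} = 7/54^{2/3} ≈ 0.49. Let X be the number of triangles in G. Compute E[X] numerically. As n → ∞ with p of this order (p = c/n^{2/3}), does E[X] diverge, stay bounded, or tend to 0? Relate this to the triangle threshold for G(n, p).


Number of potential triangles: C(54, 3) = 24804.
Each occurs with probability p³ ≈ (0.49)³ ≈ 1.17627e-01.
By linearity: E[X] = C(54, 3)·p³ ≈ 24804 · 1.17627e-01 ≈ 2917.617.
Since α = 2/3 < 1, p = c/n^{2/3} ≫ 1/n is above the triangle threshold p ~ 1/n. Asymptotically E[X] ~ (c³/6)·n^{3(1−α)} = (7³/6)·n^{1} → ∞; triangles are abundant w.h.p.

E[X] ≈ 2917.617; in regime p = Θ(1/n^{2/3}) E[X] diverges (above the triangle threshold p ~ 1/n).


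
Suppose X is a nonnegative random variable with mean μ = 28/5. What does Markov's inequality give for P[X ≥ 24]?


μ = E[X] = 28/5, a = 24.
Markov: P[X ≥ 24] ≤ μ/a = (28/5)/24 = 7/30.
Numerically: ≈ 0.233.
(Since a = 24 > μ = 5.600, the bound 7/30 is < 1 and informative.)

P[X ≥ 24] ≤ 7/30 ≈ 0.233.


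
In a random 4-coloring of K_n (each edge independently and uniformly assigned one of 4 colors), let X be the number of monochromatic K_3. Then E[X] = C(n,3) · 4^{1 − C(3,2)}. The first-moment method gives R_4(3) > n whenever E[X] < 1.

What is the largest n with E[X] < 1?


We need C(n, 3) · 4^{1 − 3} < 1, i.e. C(n, 3) < 4^{3 − 1} = 16.
Check values of n near the boundary:
  n = 3: C(3, 3) = 1; 1 < 16? YES
  n = 4: C(4, 3) = 4; 4 < 16? YES
  n = 5: C(5, 3) = 10; 10 < 16? YES
  n = 6: C(6, 3) = 20; 20 < 16? NO
  n = 7: C(7, 3) = 35; 35 < 16? NO
The largest n with C(n, 3) < 16 is n = 5 (where E[X] = 5/8 ≈ 0.625000). Hence R_4(3) > 5, i.e. R_4(3) ≥ 6.

Largest n = 5; hence R_4(3) > 5.


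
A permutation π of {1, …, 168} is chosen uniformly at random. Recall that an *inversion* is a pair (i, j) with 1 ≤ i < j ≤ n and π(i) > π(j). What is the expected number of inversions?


Write X = Σ X_I over the C(168, 2) = 14028 pairs i < j, with X_I the indicator of one inversion.
There are 14028 indicators.
For each fixed pair i < j, the values π(i) and π(j) are two distinct elements of {1, …, 168} in uniformly random order; by symmetry P[π(i) > π(j)] = 1/2.
By linearity: E[X] = 14028 · (1/2) = C(168, 2) · (1/2) = 14028/2 = 7014 ≈ 7014.000000.

E[X] = 7014 = 7014.000000.


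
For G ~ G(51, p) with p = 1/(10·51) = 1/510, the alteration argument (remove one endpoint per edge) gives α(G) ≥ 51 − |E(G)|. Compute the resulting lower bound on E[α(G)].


E[|E(G)|] = C(51, 2)·p = 1275 · (1/510) = 5/2.
E[α(G)] ≥ n − E[|E(G)|] = 51 − 5/2 = 97/2.
Numerically: ≈ 48.5000.
(This is only a lower bound; the true E[α(G)] may be larger.)

E[α(G)] ≥ 97/2 ≈ 48.5000.


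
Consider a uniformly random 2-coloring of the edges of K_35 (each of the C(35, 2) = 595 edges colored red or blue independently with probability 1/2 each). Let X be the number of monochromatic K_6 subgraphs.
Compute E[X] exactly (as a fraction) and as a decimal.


Let X = Σ_S X_S over the C(35, 6) = 1623160 subsets S of size 6, where X_S = 1 if the K_6 on S is monochromatic.
For a fixed S, the K_6 on S has C(6, 2) = 15 edges. P[all 15 edges red] = (1/2)^15, and likewise for blue, so P[monochromatic] = 2·(1/2)^15 = 2^{1 − 15} = 1/16384.
By linearity: E[X] = C(35, 6) · 2^{1 − 15} = 1623160 · 1/16384 = 202895/2048.
Numerically: E[X] ≈ 99.0698.

E[X] = C(35,6)·2^(1−C(6,2)) = 202895/2048 ≈ 99.0698.


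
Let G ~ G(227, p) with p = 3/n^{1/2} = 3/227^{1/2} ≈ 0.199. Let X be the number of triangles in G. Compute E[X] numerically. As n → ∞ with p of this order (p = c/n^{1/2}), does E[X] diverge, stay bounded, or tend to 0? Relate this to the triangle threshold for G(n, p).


Number of potential triangles: C(227, 3) = 1923825.
Each occurs with probability p³ ≈ (0.199)³ ≈ 7.89451e-03.
By linearity: E[X] = C(227, 3)·p³ ≈ 1923825 · 7.89451e-03 ≈ 15187.649.
Since α = 1/2 < 1, p = c/n^{1/2} ≫ 1/n is above the triangle threshold p ~ 1/n. Asymptotically E[X] ~ (c³/6)·n^{3(1−α)} = (3³/6)·n^{1.5} → ∞; triangles are abundant w.h.p.

E[X] ≈ 15187.649; in regime p = Θ(1/n^{1/2}) E[X] diverges (above the triangle threshold p ~ 1/n).


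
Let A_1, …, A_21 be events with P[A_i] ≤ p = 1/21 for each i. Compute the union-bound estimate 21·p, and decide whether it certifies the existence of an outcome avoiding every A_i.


Union bound: P[∪_{i=1}^{21} A_i] ≤ Σ_i P[A_i] ≤ 21·p = 21·(1/21) = 1.
Numerically: 1 ≈ 1.0000000.
Is 1 < 1? NO.
Since the bound 1 is ≥ 1, the union bound is uninformative here; it does NOT by itself certify existence.

21·p = 1 ≈ 1.0000000; existence NOT certified by the union bound.


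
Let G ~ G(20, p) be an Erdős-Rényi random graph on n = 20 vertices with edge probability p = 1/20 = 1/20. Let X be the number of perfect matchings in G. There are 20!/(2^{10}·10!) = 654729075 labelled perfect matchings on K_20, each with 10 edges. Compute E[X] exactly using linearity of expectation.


K_20 has 20!/(2^{10}·10!) = 654729075 labelled perfect matchings.
For each such perfect matching H, let X_H = 1 if all 10 edges of H are present in G. Then P[X_H = 1] = p^{10} = (1/20)^{10} = 1/10240000000000.
By linearity: E[X] = Σ_H E[X_H] = 654729075 · p^{10} = 654729075 · 1/10240000000000 = 26189163/409600000000.
Numerically: E[X] ≈ 6.39384e-05.

E[X] = 654729075 · (1/20)^{10} = 26189163/409600000000 ≈ 6.39384e-05.


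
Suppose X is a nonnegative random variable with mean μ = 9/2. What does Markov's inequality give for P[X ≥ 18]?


μ = E[X] = 9/2, a = 18.
Markov: P[X ≥ 18] ≤ μ/a = (9/2)/18 = 1/4.
Numerically: ≈ 0.250.
(Since a = 18 > μ = 4.500, the bound 1/4 is < 1 and informative.)

P[X ≥ 18] ≤ 1/4 ≈ 0.250.


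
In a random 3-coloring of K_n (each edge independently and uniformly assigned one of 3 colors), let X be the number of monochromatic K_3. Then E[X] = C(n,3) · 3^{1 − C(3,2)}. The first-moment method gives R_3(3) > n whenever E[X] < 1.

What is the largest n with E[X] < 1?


We need C(n, 3) · 3^{1 − 3} < 1, i.e. C(n, 3) < 3^{3 − 1} = 9.
Check values of n near the boundary:
  n = 3: C(3, 3) = 1; 1 < 9? YES
  n = 4: C(4, 3) = 4; 4 < 9? YES
  n = 5: C(5, 3) = 10; 10 < 9? NO
The largest n with C(n, 3) < 9 is n = 4 (where E[X] = 4/9 ≈ 0.44444). Hence R_3(3) > 4, i.e. R_3(3) ≥ 5.

Largest n = 4; hence R_3(3) > 4.


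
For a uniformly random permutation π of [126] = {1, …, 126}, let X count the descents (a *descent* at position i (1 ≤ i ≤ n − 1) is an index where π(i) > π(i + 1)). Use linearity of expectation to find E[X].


Write X = Σ X_I over i = 1, …, 125, with X_I the indicator of one descent.
There are 125 indicators.
For each fixed i, the pair (π(i), π(i+1)) is a uniformly random ordered pair of distinct values from {1, …, 126}; by symmetry P[π(i) > π(i+1)] = 1/2.
By linearity: E[X] = 125 · (1/2) = (126 − 1) · (1/2) = 125/2 ≈ 62.50000.

E[X] = 125/2 = 62.50000.


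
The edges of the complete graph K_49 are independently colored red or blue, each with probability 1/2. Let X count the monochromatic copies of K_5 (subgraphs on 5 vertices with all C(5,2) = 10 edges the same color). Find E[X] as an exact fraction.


Let X = Σ_S X_S over the C(49, 5) = 1906884 subsets S of size 5, where X_S = 1 if the K_5 on S is monochromatic.
For a fixed S, the K_5 on S has C(5, 2) = 10 edges. P[all 10 edges red] = (1/2)^10, and likewise for blue, so P[monochromatic] = 2·(1/2)^10 = 2^{1 − 10} = 1/512.
By linearity: E[X] = C(49, 5) · 2^{1 − 10} = 1906884 · 1/512 = 476721/128.
Numerically: E[X] ≈ 3724.38281.

E[X] = C(49,5)·2^(1−C(5,2)) = 476721/128 ≈ 3724.38281.


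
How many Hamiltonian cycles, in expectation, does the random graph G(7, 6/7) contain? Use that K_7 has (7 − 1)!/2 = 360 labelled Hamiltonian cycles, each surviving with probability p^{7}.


K_7 has (7 − 1)!/2 = 360 labelled Hamiltonian cycles.
For each such Hamiltonian cycle H, let X_H = 1 if all 7 edges of H are present in G. Then P[X_H = 1] = p^{7} = (6/7)^{7} = 279936/823543.
By linearity: E[X] = Σ_H E[X_H] = 360 · p^{7} = 360 · 279936/823543 = 100776960/823543.
Numerically: E[X] ≈ 122.

E[X] = 360 · (6/7)^{7} = 100776960/823543 ≈ 122.


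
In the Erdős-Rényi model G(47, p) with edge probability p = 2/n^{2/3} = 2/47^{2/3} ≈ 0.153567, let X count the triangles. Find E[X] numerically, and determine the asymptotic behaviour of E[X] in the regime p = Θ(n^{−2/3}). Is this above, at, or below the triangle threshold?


Number of potential triangles: C(47, 3) = 16215.
Each occurs with probability p³ ≈ (0.153567)³ ≈ 3.62154821e-03.
By linearity: E[X] = C(47, 3)·p³ ≈ 16215 · 3.62154821e-03 ≈ 58.723404.
Since α = 2/3 < 1, p = c/n^{2/3} ≫ 1/n is above the triangle threshold p ~ 1/n. Asymptotically E[X] ~ (c³/6)·n^{3(1−α)} = (2³/6)·n^{1} → ∞; triangles are abundant w.h.p.

E[X] ≈ 58.723404; in regime p = Θ(1/n^{2/3}) E[X] diverges (above the triangle threshold p ~ 1/n).


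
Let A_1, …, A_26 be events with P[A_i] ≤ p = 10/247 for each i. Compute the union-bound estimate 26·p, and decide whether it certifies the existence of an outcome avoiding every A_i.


Union bound: P[∪_{i=1}^{26} A_i] ≤ Σ_i P[A_i] ≤ 26·p = 26·(10/247) = 20/19.
Numerically: 20/19 ≈ 1.0526316.
Is 20/19 < 1? NO.
Since the bound 20/19 is ≥ 1, the union bound is uninformative here; it does NOT by itself certify existence.

26·p = 20/19 ≈ 1.0526316; existence NOT certified by the union bound.


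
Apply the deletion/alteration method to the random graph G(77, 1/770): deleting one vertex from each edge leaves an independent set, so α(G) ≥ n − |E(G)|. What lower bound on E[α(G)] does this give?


E[|E(G)|] = C(77, 2)·p = 2926 · (1/770) = 19/5.
E[α(G)] ≥ n − E[|E(G)|] = 77 − 19/5 = 366/5.
Numerically: ≈ 73.2000.
(This is only a lower bound; the true E[α(G)] may be larger.)

E[α(G)] ≥ 366/5 ≈ 73.2000.


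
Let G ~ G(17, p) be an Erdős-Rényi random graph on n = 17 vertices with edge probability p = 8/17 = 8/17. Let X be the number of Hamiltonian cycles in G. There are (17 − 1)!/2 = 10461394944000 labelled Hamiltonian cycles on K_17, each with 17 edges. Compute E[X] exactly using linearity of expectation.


K_17 has (17 − 1)!/2 = 10461394944000 labelled Hamiltonian cycles.
For each such Hamiltonian cycle H, let X_H = 1 if all 17 edges of H are present in G. Then P[X_H = 1] = p^{17} = (8/17)^{17} = 2251799813685248/827240261886336764177.
By linearity: E[X] = Σ_H E[X_H] = 10461394944000 · p^{17} = 10461394944000 · 2251799813685248/827240261886336764177 = 23556967185786995434586112000/827240261886336764177.
Numerically: E[X] ≈ 2.84766e+07.

E[X] = 10461394944000 · (8/17)^{17} = 23556967185786995434586112000/827240261886336764177 ≈ 2.84766e+07.


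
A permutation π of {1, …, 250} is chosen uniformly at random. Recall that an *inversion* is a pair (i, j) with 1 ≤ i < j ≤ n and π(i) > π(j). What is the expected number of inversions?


Write X = Σ X_I over the C(250, 2) = 31125 pairs i < j, with X_I the indicator of one inversion.
There are 31125 indicators.
For each fixed pair i < j, the values π(i) and π(j) are two distinct elements of {1, …, 250} in uniformly random order; by symmetry P[π(i) > π(j)] = 1/2.
By linearity: E[X] = 31125 · (1/2) = C(250, 2) · (1/2) = 31125/2 = 31125/2 ≈ 15562.500.

E[X] = 31125/2 = 15562.500.


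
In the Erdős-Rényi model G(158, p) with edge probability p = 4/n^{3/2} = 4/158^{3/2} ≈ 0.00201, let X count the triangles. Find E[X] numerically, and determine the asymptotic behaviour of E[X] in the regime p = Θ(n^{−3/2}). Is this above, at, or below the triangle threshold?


Number of potential triangles: C(158, 3) = 644956.
Each occurs with probability p³ ≈ (0.00201)³ ≈ 8.17002e-09.
By linearity: E[X] = C(158, 3)·p³ ≈ 644956 · 8.17002e-09 ≈ 0.005.
Since α = 3/2 > 1, p = c/n^{3/2} = o(1/n) is below the triangle threshold p ~ 1/n. Asymptotically E[X] ~ (c³/6)·n^{3(1−α)} = (4³/6)·n^{-1.5} → 0, so by Markov's inequality G has no triangles w.h.p.

E[X] ≈ 0.005; in regime p = Θ(1/n^{3/2}) E[X] tends to 0 (below the triangle threshold p ~ 1/n).


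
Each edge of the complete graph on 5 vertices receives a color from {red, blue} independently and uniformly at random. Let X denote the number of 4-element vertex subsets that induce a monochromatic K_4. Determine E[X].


Let X = Σ_S X_S over the C(5, 4) = 5 subsets S of size 4, where X_S = 1 if the K_4 on S is monochromatic.
For a fixed S, the K_4 on S has C(4, 2) = 6 edges. P[all 6 edges red] = (1/2)^6, and likewise for blue, so P[monochromatic] = 2·(1/2)^6 = 2^{1 − 6} = 1/32.
By linearity of expectation: E[X] = C(5, 4) · 2^{1 − 6} = 5 · 1/32 = 5/32.
Numerically: E[X] ≈ 0.15625.

E[X] = C(5,4)·2^(1−C(4,2)) = 5/32 ≈ 0.15625.


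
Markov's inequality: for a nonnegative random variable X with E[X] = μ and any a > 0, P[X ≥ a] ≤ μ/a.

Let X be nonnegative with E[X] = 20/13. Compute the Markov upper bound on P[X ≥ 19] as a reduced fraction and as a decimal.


μ = E[X] = 20/13, a = 19.
Markov: P[X ≥ 19] ≤ μ/a = (20/13)/19 = 20/247.
Numerically: ≈ 0.0810.
(Since a = 19 > μ = 1.5385, the bound 20/247 is < 1 and informative.)

P[X ≥ 19] ≤ 20/247 ≈ 0.0810.


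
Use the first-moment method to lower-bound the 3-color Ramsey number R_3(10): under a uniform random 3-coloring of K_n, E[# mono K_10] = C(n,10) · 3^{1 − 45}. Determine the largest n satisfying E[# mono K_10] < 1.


We need C(n, 10) · 3^{1 − 45} < 1, i.e. C(n, 10) < 3^{45 − 1} = 984770902183611232881.
Check values of n near the boundary:
  n = 569: C(569, 10) = 905357721286137524328; 905357721286137524328 < 984770902183611232881? YES
  n = 570: C(570, 10) = 921524823451961408691; 921524823451961408691 < 984770902183611232881? YES
  n = 571: C(571, 10) = 937951290893172842001; 937951290893172842001 < 984770902183611232881? YES
  n = 572: C(572, 10) = 954640815642161682606; 954640815642161682606 < 984770902183611232881? YES
  n = 573: C(573, 10) = 971597135635805762226; 971597135635805762226 < 984770902183611232881? YES
  n = 574: C(574, 10) = 988824035203816502691; 988824035203816502691 < 984770902183611232881? NO
The largest n with C(n, 10) < 984770902183611232881 is n = 573 (where E[X] = 35985079097622435638/36472996377170786403 ≈ 0.9866225). Hence R_3(10) > 573, i.e. R_3(10) ≥ 574.

Largest n = 573; hence R_3(10) > 573.


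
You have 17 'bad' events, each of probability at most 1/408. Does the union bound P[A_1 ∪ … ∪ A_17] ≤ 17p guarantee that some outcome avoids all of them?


Union bound: P[∪_{i=1}^{17} A_i] ≤ Σ_i P[A_i] ≤ 17·p = 17·(1/408) = 1/24.
Numerically: 1/24 ≈ 0.042.
Is 1/24 < 1? YES.
Since P[∪ A_i] ≤ 1/24 < 1, the complement has P[∩ A_i^c] ≥ 1 − 1/24 = 23/24 > 0, so some outcome avoids every A_i.

17·p = 1/24 ≈ 0.042; existence CERTIFIED by the union bound.


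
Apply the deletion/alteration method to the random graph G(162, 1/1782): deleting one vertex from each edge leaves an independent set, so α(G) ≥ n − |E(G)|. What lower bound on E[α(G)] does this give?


E[|E(G)|] = C(162, 2)·p = 13041 · (1/1782) = 161/22.
E[α(G)] ≥ n − E[|E(G)|] = 162 − 161/22 = 3403/22.
Numerically: ≈ 154.681818.
(This is only a lower bound; the true E[α(G)] may be larger.)

E[α(G)] ≥ 3403/22 ≈ 154.681818.


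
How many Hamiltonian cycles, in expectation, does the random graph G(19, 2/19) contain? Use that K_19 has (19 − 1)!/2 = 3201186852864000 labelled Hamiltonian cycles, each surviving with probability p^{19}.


K_19 has (19 − 1)!/2 = 3201186852864000 labelled Hamiltonian cycles.
For each such Hamiltonian cycle H, let X_H = 1 if all 19 edges of H are present in G. Then P[X_H = 1] = p^{19} = (2/19)^{19} = 524288/1978419655660313589123979.
Summing the indicators: E[X] = Σ_H E[X_H] = 3201186852864000 · p^{19} = 3201186852864000 · 524288/1978419655660313589123979 = 1678343852714360832000/1978419655660313589123979.
Numerically: E[X] ≈ 0.000848.

E[X] = 3201186852864000 · (2/19)^{19} = 1678343852714360832000/1978419655660313589123979 ≈ 0.000848.


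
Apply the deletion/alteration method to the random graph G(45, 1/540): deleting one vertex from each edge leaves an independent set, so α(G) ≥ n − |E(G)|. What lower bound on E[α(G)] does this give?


E[|E(G)|] = C(45, 2)·p = 990 · (1/540) = 11/6.
E[α(G)] ≥ n − E[|E(G)|] = 45 − 11/6 = 259/6.
Numerically: ≈ 43.1667.
(This is only a lower bound; the true E[α(G)] may be larger.)

E[α(G)] ≥ 259/6 ≈ 43.1667.


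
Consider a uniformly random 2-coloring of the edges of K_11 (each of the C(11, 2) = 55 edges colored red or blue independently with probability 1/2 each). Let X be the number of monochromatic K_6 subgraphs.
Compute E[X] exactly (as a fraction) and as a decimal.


Let X = Σ_S X_S over the C(11, 6) = 462 subsets S of size 6, where X_S = 1 if the K_6 on S is monochromatic.
For a fixed S, the K_6 on S has C(6, 2) = 15 edges. P[all 15 edges red] = (1/2)^15, and likewise for blue, so P[monochromatic] = 2·(1/2)^15 = 2^{1 − 15} = 1/16384.
By linearity: E[X] = C(11, 6) · 2^{1 − 15} = 462 · 1/16384 = 231/8192.
Numerically: E[X] ≈ 0.0282.

E[X] = C(11,6)·2^(1−C(6,2)) = 231/8192 ≈ 0.0282.


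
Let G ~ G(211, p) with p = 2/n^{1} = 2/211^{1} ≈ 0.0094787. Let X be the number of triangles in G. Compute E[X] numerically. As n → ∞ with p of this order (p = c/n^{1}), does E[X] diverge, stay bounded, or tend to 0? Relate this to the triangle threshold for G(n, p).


Number of potential triangles: C(211, 3) = 1543465.
Each occurs with probability p³ ≈ (0.0094787)³ ≈ 8.5161366e-07.
By linearity: E[X] = C(211, 3)·p³ ≈ 1543465 · 8.5161366e-07 ≈ 1.31444.
Here α = 1, so p = 2/n is exactly at the triangle threshold p ~ 1/n. Asymptotically E[X] → c³/6 = 2³/6 = 4/3 ≈ 1.33333, a bounded constant. In this regime the triangle count is asymptotically Poisson(c³/6).

E[X] ≈ 1.31444; in regime p = Θ(1/n^{1}) E[X] stays bounded (at the triangle threshold p ~ 1/n).


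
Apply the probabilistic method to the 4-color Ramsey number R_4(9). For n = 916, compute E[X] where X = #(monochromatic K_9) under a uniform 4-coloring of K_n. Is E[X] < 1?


E[X] = C(916, 9) · 4^{1 − 36} = 1202748565202942340440 · 4^{−35} = 1202748565202942340440/1180591620717411303424.
As a reduced fraction: E[X] = 150343570650367792555/147573952589676412928 ≈ 1.019.
Is E[X] < 1? NO.
Since E[X] ≥ 1, the first-moment bound is inconclusive at n = 916; it does NOT by itself certify R_4(9) > 916.

E[X] = 150343570650367792555/147573952589676412928 ≈ 1.019; E[X] ≥ 1; first-moment method inconclusive here.


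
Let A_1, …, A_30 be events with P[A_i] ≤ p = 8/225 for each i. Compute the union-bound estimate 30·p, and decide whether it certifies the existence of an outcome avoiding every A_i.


Union bound: P[∪_{i=1}^{30} A_i] ≤ Σ_i P[A_i] ≤ 30·p = 30·(8/225) = 16/15.
Numerically: 16/15 ≈ 1.0666667.
Is 16/15 < 1? NO.
Since the bound 16/15 is ≥ 1, the union bound is uninformative here; it does NOT by itself certify existence.

30·p = 16/15 ≈ 1.0666667; existence NOT certified by the union bound.


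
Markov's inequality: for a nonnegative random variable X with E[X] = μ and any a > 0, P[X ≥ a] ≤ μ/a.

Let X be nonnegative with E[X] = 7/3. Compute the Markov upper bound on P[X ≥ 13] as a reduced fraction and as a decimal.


μ = E[X] = 7/3, a = 13.
Markov: P[X ≥ 13] ≤ μ/a = (7/3)/13 = 7/39.
Numerically: ≈ 0.179.
(Since a = 13 > μ = 2.333, the bound 7/39 is < 1 and informative.)

P[X ≥ 13] ≤ 7/39 ≈ 0.179.


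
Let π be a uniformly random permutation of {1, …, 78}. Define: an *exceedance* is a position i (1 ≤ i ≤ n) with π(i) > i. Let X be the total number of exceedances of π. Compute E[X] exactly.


Write X = Σ_{i=1}^{78} X_i, where X_i = 1_{π(i) > i}.
For each fixed i, π(i) is uniform over {1, …, 78} (marginal of a uniform permutation), so P[π(i) > i] = (n − i)/n. Summing: Σ_{i=1}^{78} (n − i)/n = (0 + 1 + … + 77)/78 = 78(78 − 1)/(2·78) = (78 − 1)/2.
Hence E[X] = Σ_{i=1}^{78} (78 − i)/78 = 77/2 ≈ 38.5000.

E[X] = 77/2 = 38.5000.


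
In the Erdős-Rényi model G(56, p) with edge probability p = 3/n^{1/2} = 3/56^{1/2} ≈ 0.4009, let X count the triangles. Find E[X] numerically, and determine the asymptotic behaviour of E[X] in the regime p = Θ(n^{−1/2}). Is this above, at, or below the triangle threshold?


Number of potential triangles: C(56, 3) = 27720.
Each occurs with probability p³ ≈ (0.4009)³ ≈ 6.442905e-02.
By linearity: E[X] = C(56, 3)·p³ ≈ 27720 · 6.442905e-02 ≈ 1785.9732.
Since α = 1/2 < 1, p = c/n^{1/2} ≫ 1/n is above the triangle threshold p ~ 1/n. Asymptotically E[X] ~ (c³/6)·n^{3(1−α)} = (3³/6)·n^{1.5} → ∞; triangles are abundant w.h.p.

E[X] ≈ 1785.9732; in regime p = Θ(1/n^{1/2}) E[X] diverges (above the triangle threshold p ~ 1/n).


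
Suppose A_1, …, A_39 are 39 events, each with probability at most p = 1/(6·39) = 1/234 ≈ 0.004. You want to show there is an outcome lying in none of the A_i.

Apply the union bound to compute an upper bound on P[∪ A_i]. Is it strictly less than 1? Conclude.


Union bound: P[∪_{i=1}^{39} A_i] ≤ Σ_i P[A_i] ≤ 39·p = 39·(1/234) = 1/6.
Numerically: 1/6 ≈ 0.167.
Is 1/6 < 1? YES.
Since P[∪ A_i] ≤ 1/6 < 1, the complement has P[∩ A_i^c] ≥ 1 − 1/6 = 5/6 > 0, so some outcome avoids every A_i.

39·p = 1/6 ≈ 0.167; existence CERTIFIED by the union bound.


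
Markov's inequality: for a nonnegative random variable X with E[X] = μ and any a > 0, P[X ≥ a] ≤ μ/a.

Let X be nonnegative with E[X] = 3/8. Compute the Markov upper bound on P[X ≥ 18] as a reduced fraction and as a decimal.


μ = E[X] = 3/8, a = 18.
Markov: P[X ≥ 18] ≤ μ/a = (3/8)/18 = 1/48.
Numerically: ≈ 0.02083.
(Since a = 18 > μ = 0.37500, the bound 1/48 is < 1 and informative.)

P[X ≥ 18] ≤ 1/48 ≈ 0.02083.


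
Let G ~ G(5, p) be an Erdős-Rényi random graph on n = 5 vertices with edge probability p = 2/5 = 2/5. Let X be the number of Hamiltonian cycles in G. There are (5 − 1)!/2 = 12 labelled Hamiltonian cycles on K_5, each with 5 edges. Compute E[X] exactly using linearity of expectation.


K_5 has (5 − 1)!/2 = 12 labelled Hamiltonian cycles.
For each such Hamiltonian cycle H, let X_H = 1 if all 5 edges of H are present in G. Then P[X_H = 1] = p^{5} = (2/5)^{5} = 32/3125.
By linearity of expectation: E[X] = Σ_H E[X_H] = 12 · p^{5} = 12 · 32/3125 = 384/3125.
Numerically: E[X] ≈ 0.1229.

E[X] = 12 · (2/5)^{5} = 384/3125 ≈ 0.1229.


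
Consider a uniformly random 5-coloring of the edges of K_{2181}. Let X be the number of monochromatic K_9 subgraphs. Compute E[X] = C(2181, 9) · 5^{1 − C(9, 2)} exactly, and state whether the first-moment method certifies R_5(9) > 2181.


E[X] = C(2181, 9) · 5^{1 − 36} = 3026635205263909847920400 · 5^{−35} = 3026635205263909847920400/2910383045673370361328125.
As a reduced fraction: E[X] = 121065408210556393916816/116415321826934814453125 ≈ 1.03994.
Is E[X] < 1? NO.
Since E[X] ≥ 1, the first-moment bound is inconclusive at n = 2181; it does NOT by itself certify R_5(9) > 2181.

E[X] = 121065408210556393916816/116415321826934814453125 ≈ 1.03994; E[X] ≥ 1; first-moment method inconclusive here.


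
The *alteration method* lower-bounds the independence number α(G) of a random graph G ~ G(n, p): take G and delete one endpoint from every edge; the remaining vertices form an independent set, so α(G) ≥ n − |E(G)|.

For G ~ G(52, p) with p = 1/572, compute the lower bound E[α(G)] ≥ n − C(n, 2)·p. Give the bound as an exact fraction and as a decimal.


E[|E(G)|] = C(52, 2)·p = 1326 · (1/572) = 51/22.
E[α(G)] ≥ n − E[|E(G)|] = 52 − 51/22 = 1093/22.
Numerically: ≈ 49.68182.
(This is only a lower bound; the true E[α(G)] may be larger.)

E[α(G)] ≥ 1093/22 ≈ 49.68182.


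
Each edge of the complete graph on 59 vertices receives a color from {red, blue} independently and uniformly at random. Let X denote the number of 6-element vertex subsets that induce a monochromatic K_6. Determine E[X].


Let X = Σ_S X_S over the C(59, 6) = 45057474 subsets S of size 6, where X_S = 1 if the K_6 on S is monochromatic.
For a fixed S, the K_6 on S has C(6, 2) = 15 edges. P[all 15 edges red] = (1/2)^15, and likewise for blue, so P[monochromatic] = 2·(1/2)^15 = 2^{1 − 15} = 1/16384.
Summing: E[X] = C(59, 6) · 2^{1 − 15} = 45057474 · 1/16384 = 22528737/8192.
Numerically: E[X] ≈ 2750.089966.

E[X] = C(59,6)·2^(1−C(6,2)) = 22528737/8192 ≈ 2750.089966.
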